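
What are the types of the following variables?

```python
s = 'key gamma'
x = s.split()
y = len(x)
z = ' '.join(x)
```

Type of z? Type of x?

str.join() returns str; str.split() returns list

str, list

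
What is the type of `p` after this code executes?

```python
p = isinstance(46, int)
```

isinstance() returns bool

bool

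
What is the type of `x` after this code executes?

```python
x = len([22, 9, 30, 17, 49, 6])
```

len() always returns int

int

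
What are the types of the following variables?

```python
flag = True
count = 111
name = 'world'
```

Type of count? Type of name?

count is int; name is str

int, str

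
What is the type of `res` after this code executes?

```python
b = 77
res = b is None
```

'is' comparison returns bool

bool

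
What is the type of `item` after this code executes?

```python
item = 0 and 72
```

'and' returns the first falsy value (0, which is int)

int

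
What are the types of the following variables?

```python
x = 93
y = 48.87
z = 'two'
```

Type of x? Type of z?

x is int; z is str

int, str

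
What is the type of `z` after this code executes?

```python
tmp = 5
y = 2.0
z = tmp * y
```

int * float returns float (5 * 2.0 = 10.0)

float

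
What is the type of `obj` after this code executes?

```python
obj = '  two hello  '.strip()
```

str.strip() returns str

str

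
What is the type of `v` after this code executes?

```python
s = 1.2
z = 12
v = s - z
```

float - int returns float (1.2 - 12 = -10.8)

float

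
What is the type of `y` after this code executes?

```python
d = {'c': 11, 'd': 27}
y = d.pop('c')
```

dict.pop() returns the value (int)

int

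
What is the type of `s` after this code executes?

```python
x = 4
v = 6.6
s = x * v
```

int * float returns float (4 * 6.6 = 26.4)

float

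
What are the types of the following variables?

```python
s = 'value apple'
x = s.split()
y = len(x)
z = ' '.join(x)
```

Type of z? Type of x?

str.join() returns str; str.split() returns list

str, list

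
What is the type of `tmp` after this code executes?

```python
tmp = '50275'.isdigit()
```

str.isdigit() returns bool

bool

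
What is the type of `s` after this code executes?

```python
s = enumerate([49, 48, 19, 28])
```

enumerate() returns an enumerate iterator object

enumerate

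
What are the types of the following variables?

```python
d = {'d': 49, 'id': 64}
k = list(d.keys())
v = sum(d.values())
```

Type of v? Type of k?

sum of int values returns int; list(...) returns list

int, list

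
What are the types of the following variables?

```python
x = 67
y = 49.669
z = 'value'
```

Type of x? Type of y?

x is int; y is float

int, float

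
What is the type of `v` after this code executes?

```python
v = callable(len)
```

callable() returns bool

bool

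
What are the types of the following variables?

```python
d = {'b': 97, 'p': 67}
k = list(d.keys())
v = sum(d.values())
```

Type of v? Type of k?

sum of int values returns int; list(...) returns list

int, list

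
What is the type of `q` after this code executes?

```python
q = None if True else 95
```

Ternary: condition is True, if branch (None) taken → NoneType

NoneType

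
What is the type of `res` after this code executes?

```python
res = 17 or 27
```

'or' returns the first truthy value (17, which is int)

int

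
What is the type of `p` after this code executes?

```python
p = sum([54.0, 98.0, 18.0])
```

sum() of floats returns float

float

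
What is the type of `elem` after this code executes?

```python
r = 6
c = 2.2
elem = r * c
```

int * float returns float (6 * 2.2 = 13.2)

float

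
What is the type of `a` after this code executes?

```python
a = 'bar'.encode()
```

str.encode() returns bytes

bytes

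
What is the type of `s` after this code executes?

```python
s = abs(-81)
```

abs() of int returns int

int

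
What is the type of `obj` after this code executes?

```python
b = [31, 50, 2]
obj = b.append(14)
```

list.append() returns None (mutates in place)

NoneType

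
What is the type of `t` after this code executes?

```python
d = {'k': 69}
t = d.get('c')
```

dict.get() returns None when key 'c' is not found and no default given

NoneType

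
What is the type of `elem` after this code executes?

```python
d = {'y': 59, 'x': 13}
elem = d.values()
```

.values() returns a dict_values view object

dict_values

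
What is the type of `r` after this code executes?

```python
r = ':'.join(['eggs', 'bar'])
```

str.join() returns str

str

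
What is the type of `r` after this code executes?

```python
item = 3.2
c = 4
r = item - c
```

float - int returns float (3.2 - 4 = -0.8)

float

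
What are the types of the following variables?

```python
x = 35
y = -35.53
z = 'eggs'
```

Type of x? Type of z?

x is int; z is str

int, str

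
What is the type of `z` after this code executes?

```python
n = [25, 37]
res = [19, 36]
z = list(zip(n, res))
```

list(zip(...)) returns a list of tuples

list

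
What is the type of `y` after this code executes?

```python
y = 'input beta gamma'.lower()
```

str.lower() returns str

str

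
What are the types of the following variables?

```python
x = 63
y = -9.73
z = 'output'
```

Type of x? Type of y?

x is int; y is float

int, float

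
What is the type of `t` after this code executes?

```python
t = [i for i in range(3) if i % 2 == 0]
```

A list comprehension [...] produces a list

list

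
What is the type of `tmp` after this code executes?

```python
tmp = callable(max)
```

callable() returns bool

bool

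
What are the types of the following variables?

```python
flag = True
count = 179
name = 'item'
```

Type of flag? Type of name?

flag is bool; name is str

bool, str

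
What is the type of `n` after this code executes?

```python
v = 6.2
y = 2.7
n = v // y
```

float // float returns float (floor division preserves float type)

float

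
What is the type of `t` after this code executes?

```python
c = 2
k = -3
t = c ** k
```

int ** negative int returns float

float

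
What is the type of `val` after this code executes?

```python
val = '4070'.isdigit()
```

str.isdigit() returns bool

bool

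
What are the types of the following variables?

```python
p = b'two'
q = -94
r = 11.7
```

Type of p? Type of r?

p is bytes; r is float

bytes, float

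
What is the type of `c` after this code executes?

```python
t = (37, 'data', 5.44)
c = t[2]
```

Index 2 of tuple is 5.44 which is float

float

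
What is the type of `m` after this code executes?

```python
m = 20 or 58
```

'or' returns the first truthy value (20, which is int)

int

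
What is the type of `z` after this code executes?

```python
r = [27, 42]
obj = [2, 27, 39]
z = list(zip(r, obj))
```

list(zip(...)) returns a list of tuples

list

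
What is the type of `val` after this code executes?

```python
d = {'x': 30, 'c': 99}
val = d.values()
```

.values() returns a dict_values view object

dict_values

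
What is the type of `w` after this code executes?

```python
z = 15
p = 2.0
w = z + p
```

int + float returns float (15 + 2.0 = 17.0)

float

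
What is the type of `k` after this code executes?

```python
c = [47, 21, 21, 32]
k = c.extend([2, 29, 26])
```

list.extend() returns None

NoneType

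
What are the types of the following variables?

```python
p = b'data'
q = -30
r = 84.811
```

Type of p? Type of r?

p is bytes; r is float

bytes, float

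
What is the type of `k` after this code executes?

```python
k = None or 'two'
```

'or' with None returns the other value ('two', str)

str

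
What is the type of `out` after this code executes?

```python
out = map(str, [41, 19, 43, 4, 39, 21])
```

map() returns a map iterator object

map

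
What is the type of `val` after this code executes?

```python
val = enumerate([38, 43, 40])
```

enumerate() returns an enumerate iterator object

enumerate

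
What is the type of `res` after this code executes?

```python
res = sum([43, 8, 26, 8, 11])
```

sum() of ints returns int

int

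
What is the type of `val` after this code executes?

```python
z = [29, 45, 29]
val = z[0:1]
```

Slicing a list always returns a list

list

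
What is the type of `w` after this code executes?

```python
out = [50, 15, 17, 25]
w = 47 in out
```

'in' operator returns bool

bool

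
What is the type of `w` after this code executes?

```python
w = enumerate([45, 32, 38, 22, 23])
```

enumerate() returns an enumerate iterator object

enumerate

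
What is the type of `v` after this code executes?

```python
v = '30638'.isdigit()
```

str.isdigit() returns bool

bool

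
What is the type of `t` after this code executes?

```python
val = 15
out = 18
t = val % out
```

int % int returns int (15 % 18 = 15)

int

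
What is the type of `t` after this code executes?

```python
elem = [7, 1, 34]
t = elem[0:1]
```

Slicing a list always returns a list

list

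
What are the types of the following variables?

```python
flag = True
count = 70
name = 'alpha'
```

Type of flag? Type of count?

flag is bool; count is int

bool, int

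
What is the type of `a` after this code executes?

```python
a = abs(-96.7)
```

abs() of float returns float

float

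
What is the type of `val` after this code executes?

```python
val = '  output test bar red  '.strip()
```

str.strip() returns str

str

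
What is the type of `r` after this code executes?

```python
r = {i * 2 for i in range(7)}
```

A set comprehension {expr for x in iterable} produces a set

set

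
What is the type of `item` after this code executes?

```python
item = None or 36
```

'or' with None returns the other value (36, int)

int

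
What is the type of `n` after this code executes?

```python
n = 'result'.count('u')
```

str.count() returns int

int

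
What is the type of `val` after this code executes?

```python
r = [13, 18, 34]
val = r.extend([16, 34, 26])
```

list.extend() returns None

NoneType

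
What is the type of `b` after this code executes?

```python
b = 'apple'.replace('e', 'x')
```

str.replace() returns str

str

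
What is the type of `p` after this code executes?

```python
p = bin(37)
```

bin() returns str representation

str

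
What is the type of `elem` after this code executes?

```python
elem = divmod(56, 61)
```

divmod() returns a tuple (quotient, remainder)

tuple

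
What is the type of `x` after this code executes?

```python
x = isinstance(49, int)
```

isinstance() returns bool

bool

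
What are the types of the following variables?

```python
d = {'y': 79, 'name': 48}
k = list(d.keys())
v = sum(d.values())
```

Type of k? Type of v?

list(...) returns list; sum of int values returns int

list, int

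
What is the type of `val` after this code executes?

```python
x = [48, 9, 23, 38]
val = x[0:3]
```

Slicing a list always returns a list

list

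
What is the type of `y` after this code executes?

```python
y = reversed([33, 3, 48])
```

reversed() on a list returns a list_reverseiterator

list_reverseiterator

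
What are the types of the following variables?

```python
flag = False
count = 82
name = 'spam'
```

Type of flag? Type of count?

flag is bool; count is int

bool, int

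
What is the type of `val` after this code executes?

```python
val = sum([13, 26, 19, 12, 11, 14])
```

sum() of ints returns int

int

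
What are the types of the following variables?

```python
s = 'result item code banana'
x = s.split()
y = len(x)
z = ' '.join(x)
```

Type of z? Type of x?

str.join() returns str; str.split() returns list

str, list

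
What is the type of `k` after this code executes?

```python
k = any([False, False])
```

any() returns bool

bool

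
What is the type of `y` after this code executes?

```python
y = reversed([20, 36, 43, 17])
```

reversed() on a list returns a list_reverseiterator

list_reverseiterator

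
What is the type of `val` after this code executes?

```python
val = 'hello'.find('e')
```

str.find() returns int (index, or -1)

int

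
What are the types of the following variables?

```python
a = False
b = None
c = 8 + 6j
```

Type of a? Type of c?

a is bool; c is complex

bool, complex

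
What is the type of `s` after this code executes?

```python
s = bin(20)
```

bin() returns str representation

str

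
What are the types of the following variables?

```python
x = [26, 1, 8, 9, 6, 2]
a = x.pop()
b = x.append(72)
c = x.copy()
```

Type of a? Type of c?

list.pop() returns the element (int); list.copy() returns list

int, list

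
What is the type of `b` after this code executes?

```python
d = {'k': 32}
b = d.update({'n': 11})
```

dict.update() returns None

NoneType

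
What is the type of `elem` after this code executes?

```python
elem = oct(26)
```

oct() returns str representation

str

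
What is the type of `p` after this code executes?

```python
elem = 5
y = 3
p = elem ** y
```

int ** positive int returns int (5 ** 3 = 125)

int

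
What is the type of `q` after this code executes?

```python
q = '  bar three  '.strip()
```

str.strip() returns str

str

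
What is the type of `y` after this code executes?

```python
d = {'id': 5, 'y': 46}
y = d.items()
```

dict.items() returns a dict_items view

dict_items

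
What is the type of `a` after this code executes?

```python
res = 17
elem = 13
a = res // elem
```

int // int returns int (17 // 13 = 1)

int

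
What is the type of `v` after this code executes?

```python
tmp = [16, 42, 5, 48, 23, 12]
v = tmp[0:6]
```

Slicing a list always returns a list

list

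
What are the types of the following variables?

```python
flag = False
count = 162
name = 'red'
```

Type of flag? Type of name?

flag is bool; name is str

bool, str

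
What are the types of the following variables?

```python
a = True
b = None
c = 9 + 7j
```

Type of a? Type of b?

a is bool; b is NoneType

bool, NoneType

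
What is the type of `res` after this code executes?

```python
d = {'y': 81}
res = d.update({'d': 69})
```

dict.update() returns None

NoneType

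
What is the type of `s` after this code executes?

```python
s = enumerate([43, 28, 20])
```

enumerate() returns an enumerate iterator object

enumerate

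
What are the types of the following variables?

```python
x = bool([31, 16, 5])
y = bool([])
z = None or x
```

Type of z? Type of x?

None or <bool> returns the bool; bool() returns bool

bool, bool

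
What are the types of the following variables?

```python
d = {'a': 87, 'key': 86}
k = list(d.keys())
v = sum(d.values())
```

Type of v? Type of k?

sum of int values returns int; list(...) returns list

int, list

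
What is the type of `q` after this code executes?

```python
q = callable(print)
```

callable() returns bool

bool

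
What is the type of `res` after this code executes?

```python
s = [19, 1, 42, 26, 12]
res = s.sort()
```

list.sort() returns None (sorts in place)

NoneType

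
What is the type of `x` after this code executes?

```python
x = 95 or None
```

'or' returns first truthy value (95, int)

int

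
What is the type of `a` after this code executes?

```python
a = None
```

None has type NoneType

NoneType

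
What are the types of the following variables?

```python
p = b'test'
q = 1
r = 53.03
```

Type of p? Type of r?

p is bytes; r is float

bytes, float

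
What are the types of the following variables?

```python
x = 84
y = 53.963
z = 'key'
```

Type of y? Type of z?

y is float; z is str

float, str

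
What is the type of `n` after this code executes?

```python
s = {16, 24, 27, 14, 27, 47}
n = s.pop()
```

Popping from a set of ints returns int

int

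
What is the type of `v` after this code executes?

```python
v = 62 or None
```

'or' returns first truthy value (62, int)

int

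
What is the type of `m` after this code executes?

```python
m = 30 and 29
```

'and' returns the last value when all truthy (29, which is int)

int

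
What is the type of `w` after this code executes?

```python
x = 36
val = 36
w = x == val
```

Equality comparison returns bool

bool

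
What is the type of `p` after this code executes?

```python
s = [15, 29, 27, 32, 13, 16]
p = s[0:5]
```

Slicing a list always returns a list

list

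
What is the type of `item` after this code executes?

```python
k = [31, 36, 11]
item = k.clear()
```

list.clear() returns None

NoneType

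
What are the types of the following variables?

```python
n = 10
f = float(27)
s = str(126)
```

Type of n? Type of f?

n is int; f is float

int, float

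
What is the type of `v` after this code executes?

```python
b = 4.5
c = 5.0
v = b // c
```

float // float returns float (floor division preserves float type)

float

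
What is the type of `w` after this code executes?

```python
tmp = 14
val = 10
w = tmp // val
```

int // int returns int (14 // 10 = 1)

int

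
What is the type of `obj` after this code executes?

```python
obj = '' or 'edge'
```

'or' returns first truthy value ('edge', which is str)

str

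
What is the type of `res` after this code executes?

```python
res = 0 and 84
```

'and' returns the first falsy value (0, which is int)

int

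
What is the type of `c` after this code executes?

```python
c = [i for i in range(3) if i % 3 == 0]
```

A list comprehension [...] produces a list

list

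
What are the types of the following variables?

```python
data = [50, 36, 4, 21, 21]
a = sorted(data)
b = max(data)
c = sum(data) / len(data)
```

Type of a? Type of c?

sorted() returns list; int / int returns float

list, float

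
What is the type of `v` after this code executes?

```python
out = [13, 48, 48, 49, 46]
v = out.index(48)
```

list.index() returns int

int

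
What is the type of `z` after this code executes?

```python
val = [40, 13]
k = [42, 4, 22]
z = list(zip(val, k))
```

list(zip(...)) returns a list of tuples

list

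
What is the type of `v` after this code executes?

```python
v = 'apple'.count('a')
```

str.count() returns int

int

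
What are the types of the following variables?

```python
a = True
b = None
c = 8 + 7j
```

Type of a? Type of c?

a is bool; c is complex

bool, complex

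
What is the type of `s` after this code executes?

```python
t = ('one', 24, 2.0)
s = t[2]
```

Index 2 of tuple is 2.0 which is float

float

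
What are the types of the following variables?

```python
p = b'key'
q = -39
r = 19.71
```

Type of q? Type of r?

q is int; r is float

int, float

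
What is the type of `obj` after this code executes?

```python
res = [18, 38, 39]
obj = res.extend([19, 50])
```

list.extend() returns None

NoneType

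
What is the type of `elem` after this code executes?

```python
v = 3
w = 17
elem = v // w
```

int // int returns int (3 // 17 = 0)

int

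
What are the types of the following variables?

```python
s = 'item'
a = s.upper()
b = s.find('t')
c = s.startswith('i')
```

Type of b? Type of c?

str.find() returns int; str.startswith() returns bool

int, bool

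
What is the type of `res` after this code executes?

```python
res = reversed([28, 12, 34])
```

reversed() on a list returns a list_reverseiterator

list_reverseiterator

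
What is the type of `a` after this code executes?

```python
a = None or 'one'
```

'or' with None returns the other value ('one', str)

str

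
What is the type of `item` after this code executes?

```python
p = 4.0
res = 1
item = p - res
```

float - int returns float (4.0 - 1 = 3.0)

float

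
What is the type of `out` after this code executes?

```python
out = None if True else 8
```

Ternary: condition is True, if branch (None) taken → NoneType

NoneType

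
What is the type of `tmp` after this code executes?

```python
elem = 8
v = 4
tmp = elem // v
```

int // int returns int (8 // 4 = 2)

int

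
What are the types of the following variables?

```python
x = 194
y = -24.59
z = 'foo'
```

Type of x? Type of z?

x is int; z is str

int, str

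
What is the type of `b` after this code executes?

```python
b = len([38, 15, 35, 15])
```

len() always returns int

int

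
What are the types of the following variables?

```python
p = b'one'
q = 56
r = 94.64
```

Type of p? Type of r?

p is bytes; r is float

bytes, float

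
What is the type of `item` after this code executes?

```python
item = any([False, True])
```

any() returns bool

bool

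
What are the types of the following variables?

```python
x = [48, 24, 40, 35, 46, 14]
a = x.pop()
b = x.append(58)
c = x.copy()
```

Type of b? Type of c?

list.append() returns None; list.copy() returns list

NoneType, list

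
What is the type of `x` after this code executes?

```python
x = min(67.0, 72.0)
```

min() of floats returns float

float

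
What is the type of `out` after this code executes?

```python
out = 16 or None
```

'or' returns first truthy value (16, int)

int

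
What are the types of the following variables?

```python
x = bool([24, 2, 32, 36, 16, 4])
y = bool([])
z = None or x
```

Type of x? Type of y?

bool() returns bool; bool() returns bool

bool, bool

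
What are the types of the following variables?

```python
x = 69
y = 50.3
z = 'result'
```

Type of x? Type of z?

x is int; z is str

int, str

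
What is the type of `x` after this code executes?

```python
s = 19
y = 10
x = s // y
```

int // int returns int (19 // 10 = 1)

int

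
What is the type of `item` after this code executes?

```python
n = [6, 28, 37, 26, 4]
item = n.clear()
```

list.clear() returns None

NoneType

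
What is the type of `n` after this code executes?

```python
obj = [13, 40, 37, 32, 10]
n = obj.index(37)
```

list.index() returns int

int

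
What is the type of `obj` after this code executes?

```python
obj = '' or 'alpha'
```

'or' returns first truthy value ('alpha', which is str)

str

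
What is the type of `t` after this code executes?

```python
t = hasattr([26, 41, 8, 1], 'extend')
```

hasattr() returns bool

bool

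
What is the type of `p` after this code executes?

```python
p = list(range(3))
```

list(range(...)) returns list

list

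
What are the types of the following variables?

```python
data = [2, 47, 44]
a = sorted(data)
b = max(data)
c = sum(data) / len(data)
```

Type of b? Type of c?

max of ints returns int; int / int returns float

int, float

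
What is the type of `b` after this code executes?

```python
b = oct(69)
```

oct() returns str representation

str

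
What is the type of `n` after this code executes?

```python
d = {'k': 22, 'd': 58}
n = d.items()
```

dict.items() returns a dict_items view

dict_items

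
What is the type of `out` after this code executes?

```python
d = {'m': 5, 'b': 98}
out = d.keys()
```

.keys() returns a dict_keys view object

dict_keys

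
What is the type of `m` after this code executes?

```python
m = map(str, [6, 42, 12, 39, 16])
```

map() returns a map iterator object

map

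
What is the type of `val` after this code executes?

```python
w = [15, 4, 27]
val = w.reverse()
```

list.reverse() returns None

NoneType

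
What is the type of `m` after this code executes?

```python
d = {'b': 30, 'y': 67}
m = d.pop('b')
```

dict.pop() returns the value (int)

int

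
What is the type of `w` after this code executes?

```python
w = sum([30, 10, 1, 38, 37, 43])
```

sum() of ints returns int

int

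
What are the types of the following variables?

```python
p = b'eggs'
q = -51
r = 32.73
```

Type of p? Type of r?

p is bytes; r is float

bytes, float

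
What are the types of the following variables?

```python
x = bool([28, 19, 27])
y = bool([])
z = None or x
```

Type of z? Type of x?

None or <bool> returns the bool; bool() returns bool

bool, bool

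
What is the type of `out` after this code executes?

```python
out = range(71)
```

range() returns a range object

range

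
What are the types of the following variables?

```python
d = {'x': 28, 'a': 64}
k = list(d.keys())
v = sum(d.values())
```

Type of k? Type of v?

list(...) returns list; sum of int values returns int

list, int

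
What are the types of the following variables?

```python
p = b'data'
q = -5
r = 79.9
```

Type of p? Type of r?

p is bytes; r is float

bytes, float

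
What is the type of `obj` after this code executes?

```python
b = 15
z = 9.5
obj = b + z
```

int + float returns float (15 + 9.5 = 24.5)

float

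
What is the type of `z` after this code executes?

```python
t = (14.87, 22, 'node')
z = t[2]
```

Index 2 of tuple is 'node' which is str

str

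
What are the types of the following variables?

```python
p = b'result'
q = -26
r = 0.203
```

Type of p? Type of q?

p is bytes; q is int

bytes, int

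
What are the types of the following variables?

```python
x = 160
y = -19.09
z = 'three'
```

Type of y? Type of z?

y is float; z is str

float, str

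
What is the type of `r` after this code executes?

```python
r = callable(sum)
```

callable() returns bool

bool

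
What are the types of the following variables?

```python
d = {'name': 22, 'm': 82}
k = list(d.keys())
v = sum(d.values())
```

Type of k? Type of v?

list(...) returns list; sum of int values returns int

list, int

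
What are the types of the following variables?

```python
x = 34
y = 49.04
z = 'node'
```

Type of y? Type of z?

y is float; z is str

float, str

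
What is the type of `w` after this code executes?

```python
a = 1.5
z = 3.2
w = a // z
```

float // float returns float (floor division preserves float type)

float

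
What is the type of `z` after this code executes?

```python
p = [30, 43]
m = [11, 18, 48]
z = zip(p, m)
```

zip() returns a zip iterator object

zip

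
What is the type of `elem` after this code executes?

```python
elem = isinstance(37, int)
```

isinstance() returns bool

bool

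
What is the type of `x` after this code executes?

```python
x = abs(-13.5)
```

abs() of float returns float

float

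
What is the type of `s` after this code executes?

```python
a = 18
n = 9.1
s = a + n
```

int + float returns float (18 + 9.1 = 27.1)

float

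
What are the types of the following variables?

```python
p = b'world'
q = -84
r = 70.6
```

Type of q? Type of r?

q is int; r is float

int, float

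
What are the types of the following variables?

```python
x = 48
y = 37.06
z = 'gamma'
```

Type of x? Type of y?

x is int; y is float

int, float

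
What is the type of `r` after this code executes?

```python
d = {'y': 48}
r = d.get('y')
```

dict.get() returns the value (int) when key is found

int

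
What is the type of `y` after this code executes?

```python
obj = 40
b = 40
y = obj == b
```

Equality comparison returns bool

bool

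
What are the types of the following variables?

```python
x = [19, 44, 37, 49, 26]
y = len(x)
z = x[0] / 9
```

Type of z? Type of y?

int / int returns float; len() returns int

float, int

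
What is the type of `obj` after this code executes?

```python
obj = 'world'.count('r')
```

str.count() returns int

int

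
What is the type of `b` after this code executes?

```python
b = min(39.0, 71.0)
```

min() of floats returns float

float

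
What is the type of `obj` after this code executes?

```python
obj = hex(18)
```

hex() returns str representation

str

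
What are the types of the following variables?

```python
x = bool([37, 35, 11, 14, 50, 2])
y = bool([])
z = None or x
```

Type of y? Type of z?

bool() returns bool; None or <bool> returns the bool

bool, bool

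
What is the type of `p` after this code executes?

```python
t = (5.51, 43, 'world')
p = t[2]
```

Index 2 of tuple is 'world' which is str

str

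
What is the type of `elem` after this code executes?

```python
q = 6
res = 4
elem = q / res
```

int / int always returns float in Python 3 (6 / 4 = 1.5)

float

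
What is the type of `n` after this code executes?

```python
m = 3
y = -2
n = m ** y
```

int ** negative int returns float

float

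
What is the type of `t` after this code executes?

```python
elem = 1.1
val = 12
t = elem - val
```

float - int returns float (1.1 - 12 = -10.9)

float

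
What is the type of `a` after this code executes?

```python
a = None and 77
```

'and' returns first falsy value (None)

NoneType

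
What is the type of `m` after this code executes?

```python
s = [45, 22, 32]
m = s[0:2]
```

Slicing a list always returns a list

list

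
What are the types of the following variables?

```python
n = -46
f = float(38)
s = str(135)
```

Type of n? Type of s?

n is int; s is str

int, str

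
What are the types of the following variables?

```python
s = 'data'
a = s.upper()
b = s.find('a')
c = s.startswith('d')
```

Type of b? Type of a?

str.find() returns int; str.upper() returns str

int, str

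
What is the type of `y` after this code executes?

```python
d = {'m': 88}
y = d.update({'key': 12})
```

dict.update() returns None

NoneType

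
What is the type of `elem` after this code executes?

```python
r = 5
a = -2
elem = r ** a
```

int ** negative int returns float

float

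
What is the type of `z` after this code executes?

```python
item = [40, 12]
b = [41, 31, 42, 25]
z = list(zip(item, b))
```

list(zip(...)) returns a list of tuples

list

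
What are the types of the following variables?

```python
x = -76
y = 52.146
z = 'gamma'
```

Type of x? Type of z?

x is int; z is str

int, str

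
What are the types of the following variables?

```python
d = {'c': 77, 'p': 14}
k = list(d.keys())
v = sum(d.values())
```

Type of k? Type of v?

list(...) returns list; sum of int values returns int

list, int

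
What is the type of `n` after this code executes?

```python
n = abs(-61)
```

abs() of int returns int

int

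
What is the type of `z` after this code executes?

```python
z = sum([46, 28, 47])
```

sum() of ints returns int

int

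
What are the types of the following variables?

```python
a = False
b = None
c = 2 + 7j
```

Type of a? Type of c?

a is bool; c is complex

bool, complex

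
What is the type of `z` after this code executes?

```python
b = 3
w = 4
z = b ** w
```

int ** positive int returns int (3 ** 4 = 81)

int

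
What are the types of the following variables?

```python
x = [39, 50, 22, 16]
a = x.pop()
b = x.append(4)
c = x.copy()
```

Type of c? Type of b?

list.copy() returns list; list.append() returns None

list, NoneType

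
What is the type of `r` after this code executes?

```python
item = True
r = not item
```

'not' always returns bool

bool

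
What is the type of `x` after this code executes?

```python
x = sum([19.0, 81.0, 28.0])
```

sum() of floats returns float

float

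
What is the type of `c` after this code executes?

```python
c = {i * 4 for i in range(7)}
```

A set comprehension {expr for x in iterable} produces a set

set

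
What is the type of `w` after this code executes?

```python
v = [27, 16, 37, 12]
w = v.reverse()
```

list.reverse() returns None

NoneType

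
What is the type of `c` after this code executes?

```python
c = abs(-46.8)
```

abs() of float returns float

float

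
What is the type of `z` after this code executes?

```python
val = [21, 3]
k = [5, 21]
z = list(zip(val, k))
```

list(zip(...)) returns a list of tuples

list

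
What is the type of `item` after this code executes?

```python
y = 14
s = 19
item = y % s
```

int % int returns int (14 % 19 = 14)

int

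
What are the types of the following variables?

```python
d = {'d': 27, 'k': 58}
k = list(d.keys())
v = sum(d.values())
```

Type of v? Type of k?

sum of int values returns int; list(...) returns list

int, list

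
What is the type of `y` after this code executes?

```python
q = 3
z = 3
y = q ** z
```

int ** positive int returns int (3 ** 3 = 27)

int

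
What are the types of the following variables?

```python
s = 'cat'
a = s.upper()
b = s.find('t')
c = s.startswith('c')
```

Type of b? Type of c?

str.find() returns int; str.startswith() returns bool

int, bool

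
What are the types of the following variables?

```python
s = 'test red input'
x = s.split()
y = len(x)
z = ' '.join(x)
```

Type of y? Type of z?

len() returns int; str.join() returns str

int, str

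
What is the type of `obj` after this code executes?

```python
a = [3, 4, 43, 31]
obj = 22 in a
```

'in' operator returns bool

bool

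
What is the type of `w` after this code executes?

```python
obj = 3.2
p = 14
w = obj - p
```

float - int returns float (3.2 - 14 = -10.8)

float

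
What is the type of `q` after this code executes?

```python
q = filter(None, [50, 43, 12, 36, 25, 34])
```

filter() returns a filter iterator object

filter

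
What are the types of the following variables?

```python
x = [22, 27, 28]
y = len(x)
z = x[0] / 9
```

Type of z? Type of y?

int / int returns float; len() returns int

float, int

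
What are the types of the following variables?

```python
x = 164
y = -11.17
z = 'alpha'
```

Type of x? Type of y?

x is int; y is float

int, float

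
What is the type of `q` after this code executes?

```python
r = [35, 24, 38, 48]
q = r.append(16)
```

list.append() returns None (mutates in place)

NoneType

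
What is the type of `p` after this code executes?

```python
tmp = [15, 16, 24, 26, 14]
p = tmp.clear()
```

list.clear() returns None

NoneType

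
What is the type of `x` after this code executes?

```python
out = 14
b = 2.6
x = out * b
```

int * float returns float (14 * 2.6 = 36.4)

float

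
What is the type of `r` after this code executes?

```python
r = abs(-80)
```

abs() of int returns int

int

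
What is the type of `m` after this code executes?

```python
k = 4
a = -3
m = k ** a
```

int ** negative int returns float

float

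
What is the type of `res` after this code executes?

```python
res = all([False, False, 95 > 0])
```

all() returns bool

bool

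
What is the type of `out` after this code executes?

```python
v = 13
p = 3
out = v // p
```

int // int returns int (13 // 3 = 4)

int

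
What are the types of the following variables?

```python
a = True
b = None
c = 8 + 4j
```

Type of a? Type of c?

a is bool; c is complex

bool, complex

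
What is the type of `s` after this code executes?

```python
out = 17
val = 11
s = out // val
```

int // int returns int (17 // 11 = 1)

int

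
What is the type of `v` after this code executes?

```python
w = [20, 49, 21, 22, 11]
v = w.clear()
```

list.clear() returns None

NoneType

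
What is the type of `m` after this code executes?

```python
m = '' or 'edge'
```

'or' returns first truthy value ('edge', which is str)

str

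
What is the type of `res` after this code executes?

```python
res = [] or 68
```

'or' returns first truthy value (68, which is int)

int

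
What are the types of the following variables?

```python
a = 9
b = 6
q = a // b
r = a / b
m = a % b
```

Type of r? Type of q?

int / int returns float; int // int returns int

float, int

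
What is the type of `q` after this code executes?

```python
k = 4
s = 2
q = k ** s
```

int ** positive int returns int (4 ** 2 = 16)

int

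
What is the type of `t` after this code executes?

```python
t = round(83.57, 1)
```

round() with ndigits arg returns float

float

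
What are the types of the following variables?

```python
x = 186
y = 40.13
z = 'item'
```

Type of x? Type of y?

x is int; y is float

int, float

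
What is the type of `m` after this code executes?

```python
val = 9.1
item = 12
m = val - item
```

float - int returns float (9.1 - 12 = -2.9)

float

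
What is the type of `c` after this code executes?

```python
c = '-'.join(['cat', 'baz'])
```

str.join() returns str

str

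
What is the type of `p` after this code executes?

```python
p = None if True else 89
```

Ternary: condition is True, if branch (None) taken → NoneType

NoneType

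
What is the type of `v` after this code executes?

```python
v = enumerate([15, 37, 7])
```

enumerate() returns an enumerate iterator object

enumerate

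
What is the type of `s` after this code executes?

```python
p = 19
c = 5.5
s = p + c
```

int + float returns float (19 + 5.5 = 24.5)

float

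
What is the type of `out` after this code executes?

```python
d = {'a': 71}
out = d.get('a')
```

dict.get() returns the value (int) when key is found

int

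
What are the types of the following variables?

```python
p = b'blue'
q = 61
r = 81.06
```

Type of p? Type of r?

p is bytes; r is float

bytes, float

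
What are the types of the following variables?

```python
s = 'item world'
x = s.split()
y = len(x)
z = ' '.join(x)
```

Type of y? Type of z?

len() returns int; str.join() returns str

int, str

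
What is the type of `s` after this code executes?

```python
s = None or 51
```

'or' with None returns the other value (51, int)

int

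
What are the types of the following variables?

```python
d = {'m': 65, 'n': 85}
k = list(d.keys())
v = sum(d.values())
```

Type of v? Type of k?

sum of int values returns int; list(...) returns list

int, list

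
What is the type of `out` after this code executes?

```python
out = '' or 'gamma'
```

'or' returns first truthy value ('gamma', which is str)

str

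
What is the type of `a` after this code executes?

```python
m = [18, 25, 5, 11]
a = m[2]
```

Indexing a list of ints returns int (m[2] = 5)

int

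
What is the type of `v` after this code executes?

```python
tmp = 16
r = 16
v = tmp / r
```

int / int always returns float in Python 3 (16 / 16 = 1)

float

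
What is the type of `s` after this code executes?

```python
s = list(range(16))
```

list(range(...)) returns list

list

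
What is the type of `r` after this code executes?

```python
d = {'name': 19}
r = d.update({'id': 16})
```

dict.update() returns None

NoneType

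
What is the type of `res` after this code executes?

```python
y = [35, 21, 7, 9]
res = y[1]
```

Indexing a list of ints returns int (y[1] = 21)

int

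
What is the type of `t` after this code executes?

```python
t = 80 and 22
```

'and' returns the last value when all truthy (22, which is int)

int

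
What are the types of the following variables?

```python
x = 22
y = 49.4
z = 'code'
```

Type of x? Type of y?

x is int; y is float

int, float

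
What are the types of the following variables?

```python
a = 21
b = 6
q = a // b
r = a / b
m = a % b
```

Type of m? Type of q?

int % int returns int; int // int returns int

int, int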